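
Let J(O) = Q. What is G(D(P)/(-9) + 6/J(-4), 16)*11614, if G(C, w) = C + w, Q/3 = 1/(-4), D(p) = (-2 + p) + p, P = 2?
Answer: 812980/9 ≈ 90331.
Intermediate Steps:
D(p) = -2 + 2*p
Q = -¾ (Q = 3*(1/(-4)) = 3*(1*(-¼)) = 3*(-¼) = -¾ ≈ -0.75000)
J(O) = -¾
G(D(P)/(-9) + 6/J(-4), 16)*11614 = (((-2 + 2*2)/(-9) + 6/(-¾)) + 16)*11614 = (((-2 + 4)*(-⅑) + 6*(-4/3)) + 16)*11614 = ((2*(-⅑) - 8) + 16)*11614 = ((-2/9 - 8) + 16)*11614 = (-74/9 + 16)*11614 = (70/9)*11614 = 812980/9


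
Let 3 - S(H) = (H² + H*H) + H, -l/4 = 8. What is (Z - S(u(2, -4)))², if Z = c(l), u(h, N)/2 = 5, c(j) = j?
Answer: 30625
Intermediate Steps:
l = -32 (l = -4*8 = -32)
u(h, N) = 10 (u(h, N) = 2*5 = 10)
Z = -32
S(H) = 3 - H - 2*H² (S(H) = 3 - ((H² + H*H) + H) = 3 - ((H² + H²) + H) = 3 - (2*H² + H) = 3 - (H + 2*H²) = 3 + (-H - 2*H²) = 3 - H - 2*H²)
(Z - S(u(2, -4)))² = (-32 - (3 - 1*10 - 2*10²))² = (-32 - (3 - 10 - 2*100))² = (-32 - (3 - 10 - 200))² = (-32 - 1*(-207))² = (-32 + 207)² = 175² = 30625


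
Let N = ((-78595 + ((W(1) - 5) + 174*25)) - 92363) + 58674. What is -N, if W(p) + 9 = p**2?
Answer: 107947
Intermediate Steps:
W(p) = -9 + p**2
N = -107947 (N = ((-78595 + (((-9 + 1**2) - 5) + 174*25)) - 92363) + 58674 = ((-78595 + (((-9 + 1) - 5) + 4350)) - 92363) + 58674 = ((-78595 + ((-8 - 5) + 4350)) - 92363) + 58674 = ((-78595 + (-13 + 4350)) - 92363) + 58674 = ((-78595 + 4337) - 92363) + 58674 = (-74258 - 92363) + 58674 = -166621 + 58674 = -107947)
-N = -1*(-107947) = 107947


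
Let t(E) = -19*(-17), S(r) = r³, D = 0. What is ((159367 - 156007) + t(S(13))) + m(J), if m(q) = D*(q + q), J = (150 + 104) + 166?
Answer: 3683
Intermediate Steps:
J = 420 (J = 254 + 166 = 420)
m(q) = 0 (m(q) = 0*(q + q) = 0*(2*q) = 0)
t(E) = 323
((159367 - 156007) + t(S(13))) + m(J) = ((159367 - 156007) + 323) + 0 = (3360 + 323) + 0 = 3683 + 0 = 3683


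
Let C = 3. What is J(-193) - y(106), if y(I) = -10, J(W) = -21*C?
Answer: -53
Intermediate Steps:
J(W) = -63 (J(W) = -21*3 = -63)
J(-193) - y(106) = -63 - 1*(-10) = -63 + 10 = -53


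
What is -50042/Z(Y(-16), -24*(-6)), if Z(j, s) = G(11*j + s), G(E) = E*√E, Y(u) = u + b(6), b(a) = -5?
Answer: -50042*I*√87/7569 ≈ -61.667*I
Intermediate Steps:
Y(u) = -5 + u (Y(u) = u - 5 = -5 + u)
G(E) = E^(3/2)
Z(j, s) = (s + 11*j)^(3/2) (Z(j, s) = (11*j + s)^(3/2) = (s + 11*j)^(3/2))
-50042/Z(Y(-16), -24*(-6)) = -50042/(-24*(-6) + 11*(-5 - 16))^(3/2) = -50042/(144 + 11*(-21))^(3/2) = -50042/(144 - 231)^(3/2) = -50042*I*√87/7569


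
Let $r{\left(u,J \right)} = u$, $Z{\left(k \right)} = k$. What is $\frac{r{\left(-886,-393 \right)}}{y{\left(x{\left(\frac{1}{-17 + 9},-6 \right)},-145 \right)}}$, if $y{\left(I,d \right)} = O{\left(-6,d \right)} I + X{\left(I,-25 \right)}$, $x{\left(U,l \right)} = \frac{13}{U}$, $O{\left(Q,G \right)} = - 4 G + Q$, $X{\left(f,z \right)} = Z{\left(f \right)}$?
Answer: $\frac{443}{29900} \approx 0.014816$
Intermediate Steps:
$X{\left(f,z \right)} = f$
$O{\left(Q,G \right)} = Q - 4 G$
$y{\left(I,d \right)} = I + I \left(-6 - 4 d\right)$ ($y{\left(I,d \right)} = \left(-6 - 4 d\right) I + I = I \left(-6 - 4 d\right) + I = I + I \left(-6 - 4 d\right)$)
$\frac{r{\left(-886,-393 \right)}}{y{\left(x{\left(\frac{1}{-17 + 9},-6 \right)},-145 \right)}} = - \frac{886}{\frac{13}{\frac{1}{-17 + 9}} \left(-5 - -580\right)} = - \frac{886}{\frac{13}{\frac{1}{-8}} \left(-5 + 580\right)} = - \frac{886}{\frac{13}{- \frac{1}{8}} \cdot 575} = - \frac{886}{13 \left(-8\right) 575} = - \frac{886}{\left(-104\right) 575} = - \frac{886}{-59800} = \left(-886\right) \left(- \frac{1}{59800}\right) = \frac{443}{29900}$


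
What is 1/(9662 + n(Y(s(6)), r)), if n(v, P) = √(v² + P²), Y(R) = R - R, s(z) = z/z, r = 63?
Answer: 1/9725 ≈ 0.00010283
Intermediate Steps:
s(z) = 1
Y(R) = 0
n(v, P) = √(P² + v²)
1/(9662 + n(Y(s(6)), r)) = 1/(9662 + √(63² + 0²)) = 1/(9662 + √(3969 + 0)) = 1/(9662 + √3969) = 1/(9662 + 63) = 1/9725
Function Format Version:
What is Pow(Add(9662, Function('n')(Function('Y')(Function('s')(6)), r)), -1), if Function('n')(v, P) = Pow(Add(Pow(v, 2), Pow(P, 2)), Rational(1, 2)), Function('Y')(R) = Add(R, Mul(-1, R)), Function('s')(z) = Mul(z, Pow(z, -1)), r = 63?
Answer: Rational(1, 9725) ≈ 0.00010283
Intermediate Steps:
Function('s')(z) = 1
Function('Y')(R) = 0
Function('n')(v, P) = Pow(Add(Pow(P, 2), Pow(v, 2)), Rational(1, 2))
Pow(Add(9662, Function('n')(Function('Y')(Function('s')(6)), r)), -1) = Pow(Add(9662, Pow(Add(Pow(63, 2), Pow(0, 2)), Rational(1, 2))), -1) = Pow(Add(9662, Pow(Add(3969, 0), Rational(1, 2))), -1) = Pow(Add(9662, Pow(3969, Rational(1, 2))), -1) = Pow(Add(9662, 63), -1) = Pow(9725, -1) = Rational(1, 9725)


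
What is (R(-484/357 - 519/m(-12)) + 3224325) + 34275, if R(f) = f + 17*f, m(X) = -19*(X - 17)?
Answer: 213660431598/65569 ≈ 3.2586e+6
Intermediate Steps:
m(X) = 323 - 19*X (m(X) = -19*(-17 + X) = 323 - 19*X)
R(f) = 18*f
(R(-484/357 - 519/m(-12)) + 3224325) + 34275 = (18*(-484/357 - 519/(323 - 19*(-12))) + 3224325) + 34275 = (18*(-484*1/357 - 519/(323 + 228)) + 3224325) + 34275 = (18*(-484/357 - 519/551) + 3224325) + 34275 = (18*(-451967/196707) + 3224325) + 34275 = (-2711802/65569 + 3224325) + 34275 = 211413054123/65569 + 34275 = 213660431598/65569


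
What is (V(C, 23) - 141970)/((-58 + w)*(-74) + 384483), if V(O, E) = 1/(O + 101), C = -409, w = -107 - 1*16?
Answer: -43726761/122546116 ≈ -0.35682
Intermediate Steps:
w = -123 (w = -107 - 16 = -123)
V(O, E) = 1/(101 + O)
(V(C, 23) - 141970)/((-58 + w)*(-74) + 384483) = (1/(101 - 409) - 141970)/((-58 - 123)*(-74) + 384483) = (1/(-308) - 141970)/(-181*(-74) + 384483) = (-1/308 - 141970)/(13394 + 384483) = -43726761/308/397877 = -43726761/308*1/397877 = -43726761/122546116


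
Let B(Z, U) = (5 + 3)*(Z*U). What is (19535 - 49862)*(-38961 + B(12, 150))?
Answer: 744861447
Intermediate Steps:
B(Z, U) = 8*U*Z (B(Z, U) = 8*(U*Z) = 8*U*Z)
(19535 - 49862)*(-38961 + B(12, 150)) = (19535 - 49862)*(-38961 + 8*150*12) = -30327*(-38961 + 14400) = -30327*(-24561) = 744861447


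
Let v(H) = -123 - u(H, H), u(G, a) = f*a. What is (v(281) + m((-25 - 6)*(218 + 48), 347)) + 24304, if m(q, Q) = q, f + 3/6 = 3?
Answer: 30465/2 ≈ 15233.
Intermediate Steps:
f = 5/2 (f = -1/2 + 3 = 5/2 ≈ 2.5000)
u(G, a) = 5*a/2
v(H) = -123 - 5*H/2
(v(281) + m((-25 - 6)*(218 + 48), 347)) + 24304 = ((-123 - 5/2*281) + (-25 - 6)*(218 + 48)) + 24304 = ((-123 - 1405/2) - 31*266) + 24304 = (-1651/2 - 8246) + 24304 = -18143/2 + 24304 = 30465/2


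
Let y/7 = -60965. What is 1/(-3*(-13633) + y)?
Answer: -1/385856 ≈ -2.5916e-6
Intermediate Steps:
y = -426755 (y = 7*(-60965) = -426755)
1/(-3*(-13633) + y) = 1/(-3*(-13633) - 426755) = 1/(40899 - 426755) = 1/(-385856) = -1/385856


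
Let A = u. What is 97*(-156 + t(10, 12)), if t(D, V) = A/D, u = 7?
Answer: -150641/10 ≈ -15064.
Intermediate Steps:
A = 7
t(D, V) = 7/D
97*(-156 + t(10, 12)) = 97*(-156 + 7/10) = 97*(-1553/10) = -150641/10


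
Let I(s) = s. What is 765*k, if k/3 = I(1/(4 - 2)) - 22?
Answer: -98685/2 ≈ -49343.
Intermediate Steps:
k = -129/2 (k = 3*(1/(4 - 2) - 22) = 3*(1/2 - 22) = 3*(-43/2) = -129/2 ≈ -64.500)
765*k = 765*(-129/2) = -98685/2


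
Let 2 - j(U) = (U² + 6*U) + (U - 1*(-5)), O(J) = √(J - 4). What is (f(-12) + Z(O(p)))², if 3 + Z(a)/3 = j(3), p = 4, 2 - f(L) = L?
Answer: 8836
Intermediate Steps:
f(L) = 2 - L
O(J) = √(-4 + J)
j(U) = -3 - U² - 7*U (j(U) = 2 - ((U² + 6*U) + (U - 1*(-5))) = 2 - ((U² + 6*U) + (U + 5)) = 2 - ((U² + 6*U) + (5 + U)) = 2 - (5 + U² + 7*U) = 2 + (-5 - U² - 7*U) = -3 - U² - 7*U)
Z(a) = -108 (Z(a) = -9 + 3*(-3 - 1*3² - 7*3) = -9 + 3*(-3 - 1*9 - 21) = -9 + 3*(-3 - 9 - 21) = -9 + 3*(-33) = -9 - 99 = -108)
(f(-12) + Z(O(p)))² = ((2 - 1*(-12)) - 108)² = ((2 + 12) - 108)² = (14 - 108)² = (-94)² = 8836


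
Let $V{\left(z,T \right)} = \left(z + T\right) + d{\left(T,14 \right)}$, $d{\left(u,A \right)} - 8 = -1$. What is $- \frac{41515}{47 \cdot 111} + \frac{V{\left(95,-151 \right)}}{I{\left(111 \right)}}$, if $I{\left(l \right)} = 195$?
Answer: $- \frac{2783686}{339105} \approx -8.2089$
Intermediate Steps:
$d{\left(u,A \right)} = 7$ ($d{\left(u,A \right)} = 8 - 1 = 7$)
$V{\left(z,T \right)} = 7 + T + z$ ($V{\left(z,T \right)} = \left(z + T\right) + 7 = \left(T + z\right) + 7 = 7 + T + z$)
$- \frac{41515}{47 \cdot 111} + \frac{V{\left(95,-151 \right)}}{I{\left(111 \right)}} = - \frac{41515}{47 \cdot 111} + \frac{7 - 151 + 95}{195} = - \frac{41515}{5217} - \frac{49}{195} = - \frac{2783686}{339105}$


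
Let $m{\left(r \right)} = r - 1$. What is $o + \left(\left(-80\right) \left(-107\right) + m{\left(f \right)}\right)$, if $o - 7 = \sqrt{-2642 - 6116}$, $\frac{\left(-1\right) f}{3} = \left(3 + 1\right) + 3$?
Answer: $8545 + i \sqrt{8758} \approx 8545.0 + 93.584 i$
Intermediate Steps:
$f = -21$ ($f = - 3 \left(\left(3 + 1\right) + 3\right) = - 3 \left(4 + 3\right) = \left(-3\right) 7 = -21$)
$m{\left(r \right)} = -1 + r$ ($m{\left(r \right)} = r - 1 = -1 + r$)
$o = 7 + i \sqrt{8758}$ ($o = 7 + \sqrt{-2642 - 6116} = 7 + \sqrt{-8758} = 7 + i \sqrt{8758} \approx 7.0 + 93.584 i$)
$o + \left(\left(-80\right) \left(-107\right) + m{\left(f \right)}\right) = \left(7 + i \sqrt{8758}\right) - -8538 = \left(7 + i \sqrt{8758}\right) + \left(8560 - 22\right) = \left(7 + i \sqrt{8758}\right) + 8538 = 8545 + i \sqrt{8758}$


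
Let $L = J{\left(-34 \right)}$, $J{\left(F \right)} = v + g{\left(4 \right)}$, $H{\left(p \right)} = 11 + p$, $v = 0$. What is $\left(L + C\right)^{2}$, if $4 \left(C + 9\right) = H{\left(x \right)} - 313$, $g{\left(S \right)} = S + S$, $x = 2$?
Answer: $5776$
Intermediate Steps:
$g{\left(S \right)} = 2 S$
$J{\left(F \right)} = 8$ ($J{\left(F \right)} = 0 + 2 \cdot 4 = 0 + 8 = 8$)
$L = 8$
$C = -84$ ($C = -9 + \frac{\left(11 + 2\right) - 313}{4} = -9 + \frac{13 - 313}{4} = -9 + \frac{1}{4} \left(-300\right) = -9 - 75 = -84$)
$\left(L + C\right)^{2} = \left(8 - 84\right)^{2} = \left(-76\right)^{2} = 5776$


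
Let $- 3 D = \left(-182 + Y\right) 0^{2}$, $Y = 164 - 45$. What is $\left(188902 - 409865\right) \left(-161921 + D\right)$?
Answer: $35778549923$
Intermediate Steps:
$Y = 119$ ($Y = 164 - 45 = 119$)
$D = 0$ ($D = - \frac{\left(-182 + 119\right) 0^{2}}{3} = - \frac{\left(-63\right) 0}{3} = \left(- \frac{1}{3}\right) 0 = 0$)
$\left(188902 - 409865\right) \left(-161921 + D\right) = \left(188902 - 409865\right) \left(-161921 + 0\right) = \left(-220963\right) \left(-161921\right) = 35778549923$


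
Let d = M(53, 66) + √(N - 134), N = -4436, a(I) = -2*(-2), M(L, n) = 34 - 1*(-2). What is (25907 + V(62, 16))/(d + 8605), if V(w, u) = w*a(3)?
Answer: 226005355/74671451 - 26155*I*√4570/74671451 ≈ 3.0267 - 0.023679*I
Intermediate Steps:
M(L, n) = 36 (M(L, n) = 34 + 2 = 36)
a(I) = 4
V(w, u) = 4*w (V(w, u) = w*4 = 4*w)
d = 36 + I*√4570 (d = 36 + √(-4436 - 134) = 36 + √(-4570) = 36 + I*√4570 ≈ 36.0 + 67.602*I)
(25907 + V(62, 16))/(d + 8605) = (25907 + 4*62)/((36 + I*√4570) + 8605) = (25907 + 248)/(8641 + I*√4570) = 26155/(8641 + I*√4570)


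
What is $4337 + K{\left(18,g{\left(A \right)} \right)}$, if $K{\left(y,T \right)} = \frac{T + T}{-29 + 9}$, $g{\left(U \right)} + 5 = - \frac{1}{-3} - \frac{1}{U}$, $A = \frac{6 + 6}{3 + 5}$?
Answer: $\frac{65063}{15} \approx 4337.5$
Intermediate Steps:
$A = \frac{3}{2}$ ($A = \frac{12}{8} = 12 \cdot \frac{1}{8} = \frac{3}{2} \approx 1.5$)
$g{\left(U \right)} = - \frac{14}{3} - \frac{1}{U}$ ($g{\left(U \right)} = -5 - \left(- \frac{1}{3} + \frac{1}{U}\right) = -5 + \left(\frac{1}{3} - \frac{1}{U}\right) = - \frac{14}{3} - \frac{1}{U}$)
$K{\left(y,T \right)} = - \frac{T}{10}$ ($K{\left(y,T \right)} = \frac{2 T}{-20} = 2 T \left(- \frac{1}{20}\right) = - \frac{T}{10}$)
$4337 + K{\left(18,g{\left(A \right)} \right)} = 4337 - \frac{- \frac{14}{3} - \frac{1}{\frac{3}{2}}}{10} = 4337 - \frac{- \frac{14}{3} - \frac{2}{3}}{10} = 4337 - - \frac{8}{15} = 4337 + \frac{8}{15} = \frac{65063}{15}$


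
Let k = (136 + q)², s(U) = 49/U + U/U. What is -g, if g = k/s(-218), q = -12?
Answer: -3351968/169 ≈ -19834.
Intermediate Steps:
s(U) = 1 + 49/U (s(U) = 49/U + 1 = 1 + 49/U)
k = 15376 (k = (136 - 12)² = 124² = 15376)
g = 3351968/169 (g = 15376/(((49 - 218)/(-218))) = 15376/((-1/218*(-169))) = 15376/(169/218) = 15376*(218/169) = 3351968/169 ≈ 19834.)
-g = -1*3351968/169 = -3351968/169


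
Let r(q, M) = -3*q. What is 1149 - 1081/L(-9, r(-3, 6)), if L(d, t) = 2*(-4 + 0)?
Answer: 10273/8 ≈ 1284.1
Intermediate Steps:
L(d, t) = -8 (L(d, t) = 2*(-4) = -8)
1149 - 1081/L(-9, r(-3, 6)) = 1149 - 1081/(-8) = 1149 - 1081*(-⅛) = 1149 + 1081/8 = 10273/8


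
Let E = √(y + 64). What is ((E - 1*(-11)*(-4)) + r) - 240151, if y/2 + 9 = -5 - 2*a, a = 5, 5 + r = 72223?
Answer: -167973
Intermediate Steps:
r = 72218 (r = -5 + 72223 = 72218)
y = -48 (y = -18 + 2*(-5 - 2*5) = -18 + 2*(-5 - 10) = -18 + 2*(-15) = -18 - 30 = -48)
E = 4 (E = √(-48 + 64) = √16 = 4)
((E - 1*(-11)*(-4)) + r) - 240151 = ((4 - 1*(-11)*(-4)) + 72218) - 240151 = ((4 + 11*(-4)) + 72218) - 240151 = ((4 - 44) + 72218) - 240151 = (-40 + 72218) - 240151 = 72178 - 240151 = -167973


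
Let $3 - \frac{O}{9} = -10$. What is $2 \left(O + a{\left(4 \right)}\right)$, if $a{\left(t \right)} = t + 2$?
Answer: $246$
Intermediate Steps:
$O = 117$ ($O = 27 - -90 = 27 + 90 = 117$)
$a{\left(t \right)} = 2 + t$
$2 \left(O + a{\left(4 \right)}\right) = 2 \left(117 + \left(2 + 4\right)\right) = 2 \left(117 + 6\right) = 2 \cdot 123 = 246$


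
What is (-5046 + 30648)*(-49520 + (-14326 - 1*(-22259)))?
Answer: -1064710374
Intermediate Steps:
(-5046 + 30648)*(-49520 + (-14326 - 1*(-22259))) = 25602*(-49520 + (-14326 + 22259)) = 25602*(-49520 + 7933) = 25602*(-41587) = -1064710374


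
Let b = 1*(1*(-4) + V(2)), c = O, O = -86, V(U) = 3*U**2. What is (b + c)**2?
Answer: 6084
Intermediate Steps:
c = -86
b = 8 (b = 1*(1*(-4) + 3*2**2) = 1*(-4 + 3*4) = 1*(-4 + 12) = 1*8 = 8)
(b + c)**2 = (8 - 86)**2 = (-78)**2 = 6084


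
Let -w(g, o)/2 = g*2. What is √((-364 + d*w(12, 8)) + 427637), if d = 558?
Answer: √400489 ≈ 632.84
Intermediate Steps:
w(g, o) = -4*g (w(g, o) = -2*g*2 = -4*g)
√((-364 + d*w(12, 8)) + 427637) = √((-364 + 558*(-4*12)) + 427637) = √((-364 + 558*(-48)) + 427637) = √((-364 - 26784) + 427637) = √(-27148 + 427637) = √400489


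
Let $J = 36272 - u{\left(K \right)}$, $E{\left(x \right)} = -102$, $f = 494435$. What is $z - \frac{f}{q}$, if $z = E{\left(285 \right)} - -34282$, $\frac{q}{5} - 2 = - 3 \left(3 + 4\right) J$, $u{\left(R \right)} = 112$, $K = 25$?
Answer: $\frac{25954955327}{759358} \approx 34180.0$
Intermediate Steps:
$J = 36160$ ($J = 36272 - 112 = 36160$)
$q = -3796790$ ($q = 10 + 5 - 3 \left(3 + 4\right) 36160 = 10 + 5 \left(-3\right) 7 \cdot 36160 = 10 + 5 \left(\left(-21\right) 36160\right) = 10 + 5 \left(-759360\right) = 10 - 3796800 = -3796790$)
$z = 34180$ ($z = -102 - -34282 = -102 + 34282 = 34180$)
$z - \frac{f}{q} = 34180 - \frac{494435}{-3796790} = 34180 - 494435 \left(- \frac{1}{3796790}\right) = 34180 - - \frac{98887}{759358} = 34180 + \frac{98887}{759358} = \frac{25954955327}{759358}$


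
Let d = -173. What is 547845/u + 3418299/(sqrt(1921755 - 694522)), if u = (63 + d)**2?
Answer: 109569/2420 + 3418299*sqrt(1227233)/1227233 ≈ 3130.9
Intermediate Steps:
u = 12100 (u = (63 - 173)**2 = (-110)**2 = 12100)
547845/u + 3418299/(sqrt(1921755 - 694522)) = 547845/12100 + 3418299/(sqrt(1921755 - 694522)) = 547845*(1/12100) + 3418299/(sqrt(1227233)) = 109569/2420 + 3418299*(sqrt(1227233)/1227233) = 109569/2420 + 3418299*sqrt(1227233)/1227233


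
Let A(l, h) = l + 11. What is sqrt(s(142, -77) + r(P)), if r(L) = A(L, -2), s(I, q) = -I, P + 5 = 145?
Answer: 3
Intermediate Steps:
P = 140 (P = -5 + 145 = 140)
A(l, h) = 11 + l
r(L) = 11 + L
sqrt(s(142, -77) + r(P)) = sqrt(-1*142 + (11 + 140)) = sqrt(-142 + 151) = sqrt(9) = 3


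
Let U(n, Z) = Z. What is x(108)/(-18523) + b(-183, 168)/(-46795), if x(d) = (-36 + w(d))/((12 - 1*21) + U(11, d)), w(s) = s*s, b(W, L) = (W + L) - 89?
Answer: -39268828/9534621635 ≈ -0.0041186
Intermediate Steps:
b(W, L) = -89 + L + W (b(W, L) = (L + W) - 89 = -89 + L + W)
w(s) = s²
x(d) = (-36 + d²)/(-9 + d) (x(d) = (-36 + d²)/((12 - 1*21) + d) = (-36 + d²)/((12 - 21) + d) = (-36 + d²)/(-9 + d))
x(108)/(-18523) + b(-183, 168)/(-46795) = ((-36 + 108²)/(-9 + 108))/(-18523) + (-89 + 168 - 183)/(-46795) = ((-36 + 11664)/99)*(-1/18523) - 104*(-1/46795) = ((1/99)*11628)*(-1/18523) + 104/46795 = (1292/11)*(-1/18523) + 104/46795 = -1292/203753 + 104/46795 = -39268828/9534621635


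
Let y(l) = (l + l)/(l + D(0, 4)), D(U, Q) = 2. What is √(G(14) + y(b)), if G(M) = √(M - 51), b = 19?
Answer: √(798 + 441*I*√37)/21 ≈ 2.0194 + 1.5061*I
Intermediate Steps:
G(M) = √(-51 + M)
y(l) = 2*l/(2 + l) (y(l) = (l + l)/(l + 2) = (2*l)/(2 + l) = 2*l/(2 + l))
√(G(14) + y(b)) = √(√(-51 + 14) + 2*19/(2 + 19)) = √(√(-37) + 2*19/21) = √(I*√37 + 2*19*(1/21)) = √(I*√37 + 38/21) = √(38/21 + I*√37)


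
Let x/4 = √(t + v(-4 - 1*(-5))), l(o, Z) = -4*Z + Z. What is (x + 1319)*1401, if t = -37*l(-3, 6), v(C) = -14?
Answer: 1847919 + 11208*√163 ≈ 1.9910e+6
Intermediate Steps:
l(o, Z) = -3*Z
t = 666 (t = -(-111)*6 = -37*(-18) = 666)
x = 8*√163 (x = 4*√(666 - 14) = 4*√652 = 4*(2*√163) = 8*√163 ≈ 102.14)
(x + 1319)*1401 = (8*√163 + 1319)*1401 = (1319 + 8*√163)*1401 = 1847919 + 11208*√163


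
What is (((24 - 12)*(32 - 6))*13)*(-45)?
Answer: -182520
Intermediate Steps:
(((24 - 12)*(32 - 6))*13)*(-45) = ((12*26)*13)*(-45) = (312*13)*(-45) = 4056*(-45) = -182520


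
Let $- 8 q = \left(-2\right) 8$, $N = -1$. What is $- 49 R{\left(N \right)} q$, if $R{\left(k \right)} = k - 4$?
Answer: $490$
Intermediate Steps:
$q = 2$ ($q = - \frac{\left(-2\right) 8}{8} = \left(- \frac{1}{8}\right) \left(-16\right) = 2$)
$R{\left(k \right)} = -4 + k$ ($R{\left(k \right)} = k - 4 = -4 + k$)
$- 49 R{\left(N \right)} q = - 49 \left(-4 - 1\right) 2 = \left(-49\right) \left(-5\right) 2 = 245 \cdot 2 = 490$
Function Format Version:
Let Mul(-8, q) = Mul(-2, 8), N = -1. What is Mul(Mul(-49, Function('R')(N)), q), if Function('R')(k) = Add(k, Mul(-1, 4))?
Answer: 490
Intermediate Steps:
q = 2 (q = Mul(Rational(-1, 8), Mul(-2, 8)) = Mul(Rational(-1, 8), -16) = 2)
Function('R')(k) = Add(-4, k) (Function('R')(k) = Add(k, -4) = Add(-4, k))
Mul(Mul(-49, Function('R')(N)), q) = Mul(Mul(-49, Add(-4, -1)), 2) = Mul(Mul(-49, -5), 2) = Mul(245, 2) = 490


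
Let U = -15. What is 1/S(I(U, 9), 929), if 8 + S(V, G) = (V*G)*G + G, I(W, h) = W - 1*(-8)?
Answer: -1/6040366 ≈ -1.6555e-7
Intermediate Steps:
I(W, h) = 8 + W (I(W, h) = W + 8 = 8 + W)
S(V, G) = -8 + G + V*G² (S(V, G) = -8 + ((V*G)*G + G) = -8 + ((G*V)*G + G) = -8 + (V*G² + G) = -8 + (G + V*G²) = -8 + G + V*G²)
1/S(I(U, 9), 929) = 1/(-8 + 929 + (8 - 15)*929²) = 1/(-8 + 929 - 7*863041) = 1/(-8 + 929 - 6041287) = 1/(-6040366) = -1/6040366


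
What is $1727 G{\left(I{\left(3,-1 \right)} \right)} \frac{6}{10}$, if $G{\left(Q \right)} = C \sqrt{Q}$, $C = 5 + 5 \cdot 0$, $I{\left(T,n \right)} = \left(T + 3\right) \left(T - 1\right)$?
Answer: $10362 \sqrt{3} \approx 17948.0$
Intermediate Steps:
$I{\left(T,n \right)} = \left(-1 + T\right) \left(3 + T\right)$ ($I{\left(T,n \right)} = \left(3 + T\right) \left(-1 + T\right) = \left(-1 + T\right) \left(3 + T\right)$)
$C = 5$ ($C = 5 + 0 = 5$)
$G{\left(Q \right)} = 5 \sqrt{Q}$
$1727 G{\left(I{\left(3,-1 \right)} \right)} \frac{6}{10} = 1727 \cdot 5 \sqrt{-3 + 3^{2} + 2 \cdot 3} \cdot \frac{6}{10} = 1727 \cdot 5 \sqrt{-3 + 9 + 6} \cdot 6 \cdot \frac{1}{10} = 1727 \cdot 5 \sqrt{12} \cdot \frac{3}{5} = 1727 \cdot 5 \cdot 2 \sqrt{3} \cdot \frac{3}{5} = 1727 \cdot 10 \sqrt{3} \cdot \frac{3}{5} = 1727 \cdot 6 \sqrt{3} = 10362 \sqrt{3}$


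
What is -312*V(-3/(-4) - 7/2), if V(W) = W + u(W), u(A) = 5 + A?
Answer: 156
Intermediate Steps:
V(W) = 5 + 2*W (V(W) = W + (5 + W) = 5 + 2*W)
-312*V(-3/(-4) - 7/2) = -312*(5 + 2*(-3/(-4) - 7/2)) = -312*(5 + 2*(-3*(-¼) - 7*½)) = -312*(5 + 2*(¾ - 7/2)) = -312*(5 + 2*(-11/4)) = -312*(5 - 11/2) = -312*(-½) = 156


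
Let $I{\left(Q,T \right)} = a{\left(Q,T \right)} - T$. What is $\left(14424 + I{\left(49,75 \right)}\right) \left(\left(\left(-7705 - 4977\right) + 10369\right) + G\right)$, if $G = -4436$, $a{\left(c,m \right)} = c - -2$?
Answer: $-97185600$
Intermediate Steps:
$a{\left(c,m \right)} = 2 + c$ ($a{\left(c,m \right)} = c + 2 = 2 + c$)
$I{\left(Q,T \right)} = 2 + Q - T$ ($I{\left(Q,T \right)} = \left(2 + Q\right) - T = 2 + Q - T$)
$\left(14424 + I{\left(49,75 \right)}\right) \left(\left(\left(-7705 - 4977\right) + 10369\right) + G\right) = \left(14424 + \left(2 + 49 - 75\right)\right) \left(\left(\left(-7705 - 4977\right) + 10369\right) - 4436\right) = \left(14424 + \left(2 + 49 - 75\right)\right) \left(\left(-12682 + 10369\right) - 4436\right) = \left(14424 - 24\right) \left(-2313 - 4436\right) = 14400 \left(-6749\right) = -97185600$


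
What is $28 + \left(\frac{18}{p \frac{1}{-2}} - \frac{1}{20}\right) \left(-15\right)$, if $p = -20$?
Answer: $\frac{7}{4} \approx 1.75$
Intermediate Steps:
$28 + \left(\frac{18}{p \frac{1}{-2}} - \frac{1}{20}\right) \left(-15\right) = 28 + \left(\frac{18}{\left(-20\right) \frac{1}{-2}} - \frac{1}{20}\right) \left(-15\right) = 28 + \left(\frac{18}{\left(-20\right) \left(- \frac{1}{2}\right)} - \frac{1}{20}\right) \left(-15\right) = 28 + \left(\frac{18}{10} - \frac{1}{20}\right) \left(-15\right) = 28 + \left(18 \cdot \frac{1}{10} - \frac{1}{20}\right) \left(-15\right) = 28 + \left(\frac{9}{5} - \frac{1}{20}\right) \left(-15\right) = 28 + \frac{7}{4} \left(-15\right) = 28 - \frac{105}{4} = \frac{7}{4}$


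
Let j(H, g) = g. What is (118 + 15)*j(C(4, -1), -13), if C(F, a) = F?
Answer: -1729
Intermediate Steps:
(118 + 15)*j(C(4, -1), -13) = (118 + 15)*(-13) = 133*(-13) = -1729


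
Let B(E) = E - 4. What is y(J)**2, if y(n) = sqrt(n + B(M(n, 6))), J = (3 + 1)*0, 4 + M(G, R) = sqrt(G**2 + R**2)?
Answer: -2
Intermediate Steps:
M(G, R) = -4 + sqrt(G**2 + R**2)
B(E) = -4 + E
J = 0 (J = 4*0 = 0)
y(n) = sqrt(-8 + n + sqrt(36 + n**2)) (y(n) = sqrt(n + (-4 + (-4 + sqrt(n**2 + 6**2)))) = sqrt(n + (-4 + (-4 + sqrt(n**2 + 36)))) = sqrt(n + (-4 + (-4 + sqrt(36 + n**2)))) = sqrt(n + (-8 + sqrt(36 + n**2))) = sqrt(-8 + n + sqrt(36 + n**2)))
y(J)**2 = (sqrt(-8 + 0 + sqrt(36 + 0**2)))**2 = (sqrt(-8 + 0 + sqrt(36 + 0)))**2 = (sqrt(-8 + 0 + sqrt(36)))**2 = (sqrt(-8 + 0 + 6))**2 = (sqrt(-2))**2 = (I*sqrt(2))**2 = -2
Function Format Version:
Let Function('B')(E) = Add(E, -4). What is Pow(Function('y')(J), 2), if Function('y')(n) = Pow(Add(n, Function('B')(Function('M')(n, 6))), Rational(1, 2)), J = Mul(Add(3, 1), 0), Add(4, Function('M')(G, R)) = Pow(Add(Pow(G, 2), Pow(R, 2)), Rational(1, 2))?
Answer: -2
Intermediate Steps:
Function('M')(G, R) = Add(-4, Pow(Add(Pow(G, 2), Pow(R, 2)), Rational(1, 2)))
Function('B')(E) = Add(-4, E)
J = 0 (J = Mul(4, 0) = 0)
Function('y')(n) = Pow(Add(-8, n, Pow(Add(36, Pow(n, 2)), Rational(1, 2))), Rational(1, 2)) (Function('y')(n) = Pow(Add(n, Add(-4, Add(-4, Pow(Add(Pow(n, 2), Pow(6, 2)), Rational(1, 2))))), Rational(1, 2)) = Pow(Add(n, Add(-4, Add(-4, Pow(Add(Pow(n, 2), 36), Rational(1, 2))))), Rational(1, 2)) = Pow(Add(n, Add(-4, Add(-4, Pow(Add(36, Pow(n, 2)), Rational(1, 2))))), Rational(1, 2)) = Pow(Add(n, Add(-8, Pow(Add(36, Pow(n, 2)), Rational(1, 2)))), Rational(1, 2)) = Pow(Add(-8, n, Pow(Add(36, Pow(n, 2)), Rational(1, 2))), Rational(1, 2)))
Pow(Function('y')(J), 2) = Pow(Pow(Add(-8, 0, Pow(Add(36, Pow(0, 2)), Rational(1, 2))), Rational(1, 2)), 2) = Pow(Pow(Add(-8, 0, Pow(Add(36, 0), Rational(1, 2))), Rational(1, 2)), 2) = Pow(Pow(Add(-8, 0, Pow(36, Rational(1, 2))), Rational(1, 2)), 2) = Pow(Pow(Add(-8, 0, 6), Rational(1, 2)), 2) = Pow(Pow(-2, Rational(1, 2)), 2) = Pow(Mul(I, Pow(2, Rational(1, 2))), 2) = -2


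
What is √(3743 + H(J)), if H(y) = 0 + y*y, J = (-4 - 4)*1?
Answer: 9*√47 ≈ 61.701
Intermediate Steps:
J = -8 (J = -8*1 = -8)
H(y) = y² (H(y) = 0 + y² = y²)
√(3743 + H(J)) = √(3743 + (-8)²) = √(3743 + 64) = √3807 = 9*√47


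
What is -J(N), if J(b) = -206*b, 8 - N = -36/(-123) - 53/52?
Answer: 1916315/1066 ≈ 1797.7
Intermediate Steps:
N = 18605/2132 (N = 8 - (-36/(-123) - 53/52) = 8 - (-36*(-1/123) - 53*1/52) = 8 - (12/41 - 53/52) = 8 - 1*(-1549/2132) = 8 + 1549/2132 = 18605/2132 ≈ 8.7265)
-J(N) = -(-206)*18605/2132 = -1*(-1916315/1066) = 1916315/1066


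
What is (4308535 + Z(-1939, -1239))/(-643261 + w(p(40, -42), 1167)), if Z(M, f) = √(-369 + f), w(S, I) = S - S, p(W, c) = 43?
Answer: -4308535/643261 - 2*I*√402/643261 ≈ -6.698 - 6.2338e-5*I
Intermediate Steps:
w(S, I) = 0
(4308535 + Z(-1939, -1239))/(-643261 + w(p(40, -42), 1167)) = (4308535 + √(-369 - 1239))/(-643261 + 0) = (4308535 + √(-1608))/(-643261) = (4308535 + 2*I*√402)*(-1/643261) = -4308535/643261 - 2*I*√402/643261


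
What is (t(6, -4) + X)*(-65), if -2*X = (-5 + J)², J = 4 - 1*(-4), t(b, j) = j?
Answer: 1105/2 ≈ 552.50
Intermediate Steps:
J = 8 (J = 4 + 4 = 8)
X = -9/2 (X = -(-5 + 8)²/2 = -½*3² = -½*9 = -9/2 ≈ -4.5000)
(t(6, -4) + X)*(-65) = (-4 - 9/2)*(-65) = -17/2*(-65) = 1105/2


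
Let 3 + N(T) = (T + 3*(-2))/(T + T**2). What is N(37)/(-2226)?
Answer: 79/59052 ≈ 0.0013378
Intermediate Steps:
N(T) = -3 + (-6 + T)/(T + T**2) (N(T) = -3 + (T + 3*(-2))/(T + T**2) = -3 + (T - 6)/(T + T**2) = -3 + (-6 + T)/(T + T**2))
N(37)/(-2226) = ((-6 - 3*37**2 - 2*37)/(37*(1 + 37)))/(-2226) = ((1/37)*(-6 - 3*1369 - 74)/38)*(-1/2226) = ((1/37)*(1/38)*(-6 - 4107 - 74))*(-1/2226) = ((1/37)*(1/38)*(-4187))*(-1/2226) = -4187/1406*(-1/2226) = 79/59052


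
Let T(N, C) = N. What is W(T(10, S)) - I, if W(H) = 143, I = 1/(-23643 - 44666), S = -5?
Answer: 9768188/68309 ≈ 143.00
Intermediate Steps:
I = -1/68309 (I = 1/(-68309) = -1/68309 ≈ -1.4639e-5)
W(T(10, S)) - I = 143 - 1*(-1/68309) = 143 + 1/68309 = 9768188/68309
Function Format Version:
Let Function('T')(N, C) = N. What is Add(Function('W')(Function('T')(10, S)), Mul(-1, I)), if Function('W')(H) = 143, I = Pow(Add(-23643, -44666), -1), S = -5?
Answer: Rational(9768188, 68309) ≈ 143.00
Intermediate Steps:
I = Rational(-1, 68309) (I = Pow(-68309, -1) = Rational(-1, 68309) ≈ -1.4639e-5)
Add(Function('W')(Function('T')(10, S)), Mul(-1, I)) = Add(143, Mul(-1, Rational(-1, 68309))) = Add(143, Rational(1, 68309)) = Rational(9768188, 68309)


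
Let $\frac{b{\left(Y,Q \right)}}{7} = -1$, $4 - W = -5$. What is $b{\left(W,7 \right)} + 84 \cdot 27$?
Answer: $2261$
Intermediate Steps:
$W = 9$ ($W = 4 - -5 = 4 + 5 = 9$)
$b{\left(Y,Q \right)} = -7$ ($b{\left(Y,Q \right)} = 7 \left(-1\right) = -7$)
$b{\left(W,7 \right)} + 84 \cdot 27 = -7 + 84 \cdot 27 = -7 + 2268 = 2261$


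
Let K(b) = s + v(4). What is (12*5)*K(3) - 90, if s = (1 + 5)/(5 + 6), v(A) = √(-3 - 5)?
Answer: -630/11 + 120*I*√2 ≈ -57.273 + 169.71*I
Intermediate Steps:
v(A) = 2*I*√2 (v(A) = √(-8) = 2*I*√2)
s = 6/11 ≈ 0.54545
K(b) = 6/11 + 2*I*√2
(12*5)*K(3) - 90 = (12*5)*(6/11 + 2*I*√2) - 90 = 60*(6/11 + 2*I*√2) - 90 = (360/11 + 120*I*√2) - 90 = -630/11 + 120*I*√2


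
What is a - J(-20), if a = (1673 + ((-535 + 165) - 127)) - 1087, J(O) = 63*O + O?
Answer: 1369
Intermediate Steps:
J(O) = 64*O
a = 89 (a = (1673 + (-370 - 127)) - 1087 = (1673 - 497) - 1087 = 1176 - 1087 = 89)
a - J(-20) = 89 - 64*(-20) = 89 - 1*(-1280) = 89 + 1280 = 1369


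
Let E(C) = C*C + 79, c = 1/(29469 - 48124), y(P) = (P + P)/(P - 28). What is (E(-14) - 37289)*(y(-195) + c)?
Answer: -269285252178/4160065 ≈ -64731.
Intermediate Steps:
y(P) = 2*P/(-28 + P) (y(P) = (2*P)/(-28 + P) = 2*P/(-28 + P))
c = -1/18655 (c = 1/(-18655) = -1/18655 ≈ -5.3605e-5)
E(C) = 79 + C² (E(C) = C² + 79 = 79 + C²)
(E(-14) - 37289)*(y(-195) + c) = ((79 + (-14)²) - 37289)*(2*(-195)/(-28 - 195) - 1/18655) = ((79 + 196) - 37289)*(2*(-195)/(-223) - 1/18655) = (275 - 37289)*(2*(-195)*(-1/223) - 1/18655) = -37014*(390/223 - 1/18655) = -37014*7275227/4160065 = -269285252178/4160065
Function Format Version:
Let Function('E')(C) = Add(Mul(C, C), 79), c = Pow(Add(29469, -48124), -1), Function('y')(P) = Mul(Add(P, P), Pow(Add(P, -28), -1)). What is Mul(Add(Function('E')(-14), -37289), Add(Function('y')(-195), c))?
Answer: Rational(-269285252178, 4160065) ≈ -64731.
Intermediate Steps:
Function('y')(P) = Mul(2, P, Pow(Add(-28, P), -1)) (Function('y')(P) = Mul(Mul(2, P), Pow(Add(-28, P), -1)) = Mul(2, P, Pow(Add(-28, P), -1)))
c = Rational(-1, 18655) (c = Pow(-18655, -1) = Rational(-1, 18655) ≈ -5.3605e-5)
Function('E')(C) = Add(79, Pow(C, 2)) (Function('E')(C) = Add(Pow(C, 2), 79) = Add(79, Pow(C, 2)))
Mul(Add(Function('E')(-14), -37289), Add(Function('y')(-195), c)) = Mul(Add(Add(79, Pow(-14, 2)), -37289), Add(Mul(2, -195, Pow(Add(-28, -195), -1)), Rational(-1, 18655))) = Mul(Add(Add(79, 196), -37289), Add(Mul(2, -195, Pow(-223, -1)), Rational(-1, 18655))) = Mul(Add(275, -37289), Add(Mul(2, -195, Rational(-1, 223)), Rational(-1, 18655))) = Mul(-37014, Add(Rational(390, 223), Rational(-1, 18655))) = Mul(-37014, Rational(7275227, 4160065)) = Rational(-269285252178, 4160065)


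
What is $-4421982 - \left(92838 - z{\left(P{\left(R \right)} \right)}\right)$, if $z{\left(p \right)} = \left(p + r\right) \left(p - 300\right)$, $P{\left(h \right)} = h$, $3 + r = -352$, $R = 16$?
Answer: $-4418544$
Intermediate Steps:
$r = -355$ ($r = -3 - 352 = -355$)
$z{\left(p \right)} = \left(-355 + p\right) \left(-300 + p\right)$ ($z{\left(p \right)} = \left(p - 355\right) \left(p - 300\right) = \left(-355 + p\right) \left(-300 + p\right)$)
$-4421982 - \left(92838 - z{\left(P{\left(R \right)} \right)}\right) = -4421982 - \left(92838 - \left(106500 + 16^{2} - 10480\right)\right) = -4421982 - \left(92838 - \left(106500 + 256 - 10480\right)\right) = -4421982 - \left(92838 - 96276\right) = -4421982 - -3438 = -4421982 + 3438 = -4418544$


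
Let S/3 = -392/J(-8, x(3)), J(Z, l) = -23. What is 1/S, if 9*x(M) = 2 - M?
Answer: 23/1176 ≈ 0.019558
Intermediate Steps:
x(M) = 2/9 - M/9 (x(M) = (2 - M)/9 = 2/9 - M/9)
S = 1176/23 (S = 3*(-392/(-23)) = 3*(-392*(-1/23)) = 3*(392/23) = 1176/23 ≈ 51.130)
1/S = 1/(1176/23) = 23/1176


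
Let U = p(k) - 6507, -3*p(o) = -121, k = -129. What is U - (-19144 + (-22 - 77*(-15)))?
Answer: 34633/3 ≈ 11544.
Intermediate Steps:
p(o) = 121/3 (p(o) = -1/3*(-121) = 121/3)
U = -19400/3 (U = 121/3 - 6507 = -19400/3 ≈ -6466.7)
U - (-19144 + (-22 - 77*(-15))) = -19400/3 - (-19144 + (-22 - 77*(-15))) = -19400/3 - (-19144 + (-22 + 1155)) = -19400/3 - (-19144 + 1133) = -19400/3 - 1*(-18011) = -19400/3 + 18011 = 34633/3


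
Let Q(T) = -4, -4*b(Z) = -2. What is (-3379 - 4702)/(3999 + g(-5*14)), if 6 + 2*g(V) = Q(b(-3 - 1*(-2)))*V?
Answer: -8081/4136 ≈ -1.9538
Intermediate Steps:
b(Z) = 1/2 (b(Z) = -1/4*(-2) = 1/2)
g(V) = -3 - 2*V (g(V) = -3 + (-4*V)/2 = -3 - 2*V)
(-3379 - 4702)/(3999 + g(-5*14)) = (-3379 - 4702)/(3999 + (-3 - (-10)*14)) = -8081/(3999 + (-3 - 2*(-70))) = -8081/(3999 + (-3 + 140)) = -8081/(3999 + 137) = -8081/4136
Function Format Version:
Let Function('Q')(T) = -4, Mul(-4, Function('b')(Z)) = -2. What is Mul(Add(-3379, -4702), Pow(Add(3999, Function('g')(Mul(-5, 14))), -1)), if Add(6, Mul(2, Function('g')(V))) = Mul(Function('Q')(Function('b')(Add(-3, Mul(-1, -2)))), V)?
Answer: Rational(-8081, 4136) ≈ -1.9538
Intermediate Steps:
Function('b')(Z) = Rational(1, 2) (Function('b')(Z) = Mul(Rational(-1, 4), -2) = Rational(1, 2))
Function('g')(V) = Add(-3, Mul(-2, V)) (Function('g')(V) = Add(-3, Mul(Rational(1, 2), Mul(-4, V))) = Add(-3, Mul(-2, V)))
Mul(Add(-3379, -4702), Pow(Add(3999, Function('g')(Mul(-5, 14))), -1)) = Mul(Add(-3379, -4702), Pow(Add(3999, Add(-3, Mul(-2, Mul(-5, 14)))), -1)) = Mul(-8081, Pow(Add(3999, Add(-3, Mul(-2, -70))), -1)) = Mul(-8081, Pow(Add(3999, Add(-3, 140)), -1)) = Mul(-8081, Pow(Add(3999, 137), -1)) = Mul(-8081, Pow(4136, -1)) = Mul(-8081, Rational(1, 4136)) = Rational(-8081, 4136)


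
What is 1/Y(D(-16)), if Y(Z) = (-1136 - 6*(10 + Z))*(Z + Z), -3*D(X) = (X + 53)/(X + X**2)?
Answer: 43200/5308871 ≈ 0.0081373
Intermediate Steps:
D(X) = -(53 + X)/(3*(X + X**2)) (D(X) = -(X + 53)/(3*(X + X**2)) = -(53 + X)/(3*(X + X**2)))
Y(Z) = 2*Z*(-1196 - 6*Z) (Y(Z) = (-1136 + (-60 - 6*Z))*(2*Z) = (-1196 - 6*Z)*(2*Z) = 2*Z*(-1196 - 6*Z))
1/Y(D(-16)) = 1/(-4*(1/3)*(-53 - 1*(-16))/(-16*(1 - 16))*(598 + 3*((1/3)*(-53 - 1*(-16))/(-16*(1 - 16))))) = 1/(-4*(1/3)*(-1/16)*(-53 + 16)/(-15)*(598 + 3*((1/3)*(-1/16)*(-53 + 16)/(-15)))) = 1/(-4*(1/3)*(-1/16)*(-1/15)*(-37)*(598 + 3*((1/3)*(-1/16)*(-1/15)*(-37)))) = 1/(-4*(-37/720)*(598 + 3*(-37/720))) = 1/(-4*(-37/720)*(598 - 37/240)) = 1/(-4*(-37/720)*143483/240) = 1/(5308871/43200) = 43200/5308871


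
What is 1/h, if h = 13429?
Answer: 1/13429 ≈ 7.4466e-5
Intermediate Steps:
1/h = 1/13429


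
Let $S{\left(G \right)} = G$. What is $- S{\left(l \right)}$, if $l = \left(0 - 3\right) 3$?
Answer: $9$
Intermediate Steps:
$l = -9$ ($l = \left(-3\right) 3 = -9$)
$- S{\left(l \right)} = \left(-1\right) \left(-9\right) = 9$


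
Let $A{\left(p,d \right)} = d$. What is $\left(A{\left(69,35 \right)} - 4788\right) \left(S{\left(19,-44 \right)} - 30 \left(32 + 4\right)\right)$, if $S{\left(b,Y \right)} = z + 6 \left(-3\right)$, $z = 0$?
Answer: $5218794$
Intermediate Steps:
$S{\left(b,Y \right)} = -18$ ($S{\left(b,Y \right)} = 0 + 6 \left(-3\right) = 0 - 18 = -18$)
$\left(A{\left(69,35 \right)} - 4788\right) \left(S{\left(19,-44 \right)} - 30 \left(32 + 4\right)\right) = \left(35 - 4788\right) \left(-18 - 30 \left(32 + 4\right)\right) = - 4753 \left(-18 - 1080\right) = \left(-4753\right) \left(-1098\right) = 5218794$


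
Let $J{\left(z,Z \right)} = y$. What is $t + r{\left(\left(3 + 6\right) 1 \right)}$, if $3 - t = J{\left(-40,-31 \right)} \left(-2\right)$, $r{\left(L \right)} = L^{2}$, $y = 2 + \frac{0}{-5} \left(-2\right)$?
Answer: $88$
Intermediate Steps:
$y = 2$ ($y = 2 + 0 \left(- \frac{1}{5}\right) \left(-2\right) = 2 + 0 \left(-2\right) = 2 + 0 = 2$)
$J{\left(z,Z \right)} = 2$
$t = 7$ ($t = 3 - 2 \left(-2\right) = 3 - -4 = 3 + 4 = 7$)
$t + r{\left(\left(3 + 6\right) 1 \right)} = 7 + \left(\left(3 + 6\right) 1\right)^{2} = 7 + \left(9 \cdot 1\right)^{2} = 7 + 9^{2} = 7 + 81 = 88$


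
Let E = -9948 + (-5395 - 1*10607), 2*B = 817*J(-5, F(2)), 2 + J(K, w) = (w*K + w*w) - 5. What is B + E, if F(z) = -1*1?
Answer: -52717/2 ≈ -26359.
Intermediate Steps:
F(z) = -1
J(K, w) = -7 + w² + K*w (J(K, w) = -2 + ((w*K + w*w) - 5) = -2 + ((K*w + w²) - 5) = -2 + ((w² + K*w) - 5) = -2 + (-5 + w² + K*w) = -7 + w² + K*w)
B = -817/2 (B = (817*(-7 + (-1)² - 5*(-1)))/2 = (817*(-7 + 1 + 5))/2 = (817*(-1))/2 = (½)*(-817) = -817/2 ≈ -408.50)
E = -25950 (E = -9948 + (-5395 - 10607) = -9948 - 16002 = -25950)
B + E = -817/2 - 25950 = -52717/2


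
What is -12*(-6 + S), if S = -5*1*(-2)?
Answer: -48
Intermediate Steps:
S = 10 (S = -5*(-2) = 10)
-12*(-6 + S) = -12*(-6 + 10) = -12*4 = -48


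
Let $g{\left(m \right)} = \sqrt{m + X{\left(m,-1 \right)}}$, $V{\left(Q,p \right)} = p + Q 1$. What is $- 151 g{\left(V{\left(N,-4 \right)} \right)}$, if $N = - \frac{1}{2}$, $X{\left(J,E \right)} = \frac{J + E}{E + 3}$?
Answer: $- \frac{151 i \sqrt{29}}{2} \approx - 406.58 i$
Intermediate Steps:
$X{\left(J,E \right)} = \frac{E + J}{3 + E}$
$N = - \frac{1}{2}$ ($N = \left(-1\right) \frac{1}{2} = - \frac{1}{2} \approx -0.5$)
$V{\left(Q,p \right)} = Q + p$ ($V{\left(Q,p \right)} = p + Q = Q + p$)
$g{\left(m \right)} = \sqrt{- \frac{1}{2} + \frac{3 m}{2}}$ ($g{\left(m \right)} = \sqrt{m + \frac{-1 + m}{3 - 1}} = \sqrt{m + \frac{-1 + m}{2}} = \sqrt{m + \left(- \frac{1}{2} + \frac{m}{2}\right)} = \sqrt{- \frac{1}{2} + \frac{3 m}{2}}$)
$- 151 g{\left(V{\left(N,-4 \right)} \right)} = - 151 \frac{\sqrt{-2 + 6 \left(- \frac{1}{2} - 4\right)}}{2} = - 151 \frac{\sqrt{-2 + 6 \left(- \frac{9}{2}\right)}}{2} = - 151 \frac{\sqrt{-2 - 27}}{2} = - 151 \frac{\sqrt{-29}}{2} = - 151 \frac{i \sqrt{29}}{2} = - \frac{151 i \sqrt{29}}{2}$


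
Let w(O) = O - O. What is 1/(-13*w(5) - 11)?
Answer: -1/11 ≈ -0.090909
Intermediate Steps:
w(O) = 0
1/(-13*w(5) - 11) = 1/(-13*0 - 11) = 1/(0 - 11) = 1/(-11) = -1/11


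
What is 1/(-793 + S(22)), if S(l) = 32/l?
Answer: -11/8707 ≈ -0.0012634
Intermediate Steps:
1/(-793 + S(22)) = 1/(-793 + 32/22) = 1/(-793 + 32*(1/22)) = 1/(-793 + 16/11) = 1/(-8707/11) = -11/8707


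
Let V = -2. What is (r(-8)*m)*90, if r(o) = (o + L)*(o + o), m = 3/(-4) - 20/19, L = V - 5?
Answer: -739800/19 ≈ -38937.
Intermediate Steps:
L = -7 (L = -2 - 5 = -7)
m = -137/76 (m = 3*(-1/4) - 20*1/19 = -3/4 - 20/19 = -137/76 ≈ -1.8026)
r(o) = 2*o*(-7 + o) (r(o) = (o - 7)*(o + o) = (-7 + o)*(2*o) = 2*o*(-7 + o))
(r(-8)*m)*90 = ((2*(-8)*(-7 - 8))*(-137/76))*90 = ((2*(-8)*(-15))*(-137/76))*90 = (240*(-137/76))*90 = -8220/19*90 = -739800/19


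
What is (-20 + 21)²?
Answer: 1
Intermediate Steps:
(-20 + 21)² = 1² = 1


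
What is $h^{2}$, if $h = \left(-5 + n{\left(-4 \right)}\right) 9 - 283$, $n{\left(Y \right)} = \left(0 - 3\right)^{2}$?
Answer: $61009$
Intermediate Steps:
$n{\left(Y \right)} = 9$ ($n{\left(Y \right)} = \left(-3\right)^{2} = 9$)
$h = -247$ ($h = \left(-5 + 9\right) 9 - 283 = 4 \cdot 9 - 283 = 36 - 283 = -247$)
$h^{2} = \left(-247\right)^{2} = 61009$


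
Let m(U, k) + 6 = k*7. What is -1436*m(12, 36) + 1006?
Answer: -352250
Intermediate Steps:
m(U, k) = -6 + 7*k (m(U, k) = -6 + k*7 = -6 + 7*k)
-1436*m(12, 36) + 1006 = -1436*(-6 + 7*36) + 1006 = -1436*(-6 + 252) + 1006 = -1436*246 + 1006 = -353256 + 1006 = -352250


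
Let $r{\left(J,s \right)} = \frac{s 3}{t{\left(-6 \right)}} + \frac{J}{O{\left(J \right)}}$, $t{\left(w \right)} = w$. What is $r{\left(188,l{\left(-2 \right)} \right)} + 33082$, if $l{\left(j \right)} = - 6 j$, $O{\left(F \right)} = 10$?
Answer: $\frac{165474}{5} \approx 33095.0$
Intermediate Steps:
$r{\left(J,s \right)} = - \frac{s}{2} + \frac{J}{10}$ ($r{\left(J,s \right)} = \frac{s 3}{-6} + \frac{J}{10} = 3 s \left(- \frac{1}{6}\right) + J \frac{1}{10} = - \frac{s}{2} + \frac{J}{10}$)
$r{\left(188,l{\left(-2 \right)} \right)} + 33082 = \left(- \frac{\left(-6\right) \left(-2\right)}{2} + \frac{1}{10} \cdot 188\right) + 33082 = \left(\left(- \frac{1}{2}\right) 12 + \frac{94}{5}\right) + 33082 = \left(-6 + \frac{94}{5}\right) + 33082 = \frac{64}{5} + 33082 = \frac{165474}{5}$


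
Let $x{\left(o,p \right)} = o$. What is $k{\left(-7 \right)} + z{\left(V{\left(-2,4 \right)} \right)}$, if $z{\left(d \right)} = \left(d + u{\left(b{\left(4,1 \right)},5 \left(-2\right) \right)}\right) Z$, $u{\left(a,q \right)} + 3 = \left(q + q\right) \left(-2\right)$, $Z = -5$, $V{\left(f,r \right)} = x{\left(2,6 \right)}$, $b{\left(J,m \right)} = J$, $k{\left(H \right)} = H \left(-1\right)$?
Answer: $-188$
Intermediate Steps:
$k{\left(H \right)} = - H$
$V{\left(f,r \right)} = 2$
$u{\left(a,q \right)} = -3 - 4 q$ ($u{\left(a,q \right)} = -3 + \left(q + q\right) \left(-2\right) = -3 + 2 q \left(-2\right) = -3 - 4 q$)
$z{\left(d \right)} = -185 - 5 d$ ($z{\left(d \right)} = \left(d - \left(3 + 4 \cdot 5 \left(-2\right)\right)\right) \left(-5\right) = \left(d - -37\right) \left(-5\right) = \left(d + \left(-3 + 40\right)\right) \left(-5\right) = \left(d + 37\right) \left(-5\right) = \left(37 + d\right) \left(-5\right) = -185 - 5 d$)
$k{\left(-7 \right)} + z{\left(V{\left(-2,4 \right)} \right)} = \left(-1\right) \left(-7\right) - 195 = 7 - 195 = -188$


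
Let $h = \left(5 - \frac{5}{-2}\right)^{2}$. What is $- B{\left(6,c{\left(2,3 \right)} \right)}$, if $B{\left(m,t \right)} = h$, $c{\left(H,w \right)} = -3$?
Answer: $- \frac{225}{4} \approx -56.25$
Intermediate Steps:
$h = \frac{225}{4}$ ($h = \left(5 - - \frac{5}{2}\right)^{2} = \left(5 + \frac{5}{2}\right)^{2} = \left(\frac{15}{2}\right)^{2} = \frac{225}{4} \approx 56.25$)
$B{\left(m,t \right)} = \frac{225}{4}$
$- B{\left(6,c{\left(2,3 \right)} \right)} = \left(-1\right) \frac{225}{4} = - \frac{225}{4}$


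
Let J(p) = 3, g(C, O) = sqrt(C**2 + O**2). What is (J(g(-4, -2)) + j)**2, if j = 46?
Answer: 2401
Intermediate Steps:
(J(g(-4, -2)) + j)**2 = (3 + 46)**2 = 49**2 = 2401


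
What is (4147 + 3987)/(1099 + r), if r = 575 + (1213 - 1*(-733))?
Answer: 4067/1810 ≈ 2.2470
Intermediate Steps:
r = 2521 (r = 575 + (1213 + 733) = 575 + 1946 = 2521)
(4147 + 3987)/(1099 + r) = (4147 + 3987)/(1099 + 2521) = 8134/3620 = 8134*(1/3620) = 4067/1810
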